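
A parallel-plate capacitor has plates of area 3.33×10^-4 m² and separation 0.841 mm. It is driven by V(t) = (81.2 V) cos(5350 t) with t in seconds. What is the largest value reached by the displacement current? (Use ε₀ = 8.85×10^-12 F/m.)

1.52×10^-6 A

The displacement current equals the conduction current C dV/dt, which peaks at C V₀ ω.
With C = ε₀A/d = (8.85×10^-12)(3.33×10^-4)/(8.41×10^-4) = 3.504×10^-12 F and ω = 5350 rad/s, I_d,max = (3.504×10^-12)(81.2)(5350) = 1.52×10^-6 A.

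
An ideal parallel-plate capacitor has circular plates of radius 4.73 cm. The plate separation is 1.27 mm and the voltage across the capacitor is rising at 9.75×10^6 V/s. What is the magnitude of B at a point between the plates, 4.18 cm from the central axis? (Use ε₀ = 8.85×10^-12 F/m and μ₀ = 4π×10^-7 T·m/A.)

1.78×10^-9 T

With E = V/d, dE/dt = 7.677×10^9 V/(m·s) and πR² = 7.029×10^-3 m², giving I_d = ε₀ πR² dE/dt = 4.776×10^-4 A.
∮B·dl = μ₀ I_d,enc with I_d,enc = I_d r²/R² = 3.730×10^-4 A; so B = μ₀ I_d,enc/(2πr) = 1.78×10^-9 T.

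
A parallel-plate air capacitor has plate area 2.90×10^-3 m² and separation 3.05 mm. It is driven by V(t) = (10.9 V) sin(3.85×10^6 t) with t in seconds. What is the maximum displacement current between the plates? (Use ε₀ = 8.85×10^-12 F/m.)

3.53×10^-4 A

(dE/dt)_max = V₀ω/d = 1.376×10^10 V/(m·s); ω = 3.85×10^6 rad/s.
I_d,max = ε₀ A (dE/dt)_max = (8.85×10^-12)(2.90×10^-3)(1.376×10^10) = 3.53×10^-4 A.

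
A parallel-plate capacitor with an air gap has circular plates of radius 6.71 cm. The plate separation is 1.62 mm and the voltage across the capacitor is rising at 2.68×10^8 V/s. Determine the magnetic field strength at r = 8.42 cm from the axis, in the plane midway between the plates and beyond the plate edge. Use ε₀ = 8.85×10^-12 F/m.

4.92×10^-8 T

I_d = C dV/dt with C = ε₀πR²/d = 7.725×10^-11 F, so I_d = (7.725×10^-11)(2.68×10^8) = 0.02070 A.
With r > R the enclosed displacement current is the full I_d; B = μ₀ I_d / (2πr) = 4.92×10^-8 T.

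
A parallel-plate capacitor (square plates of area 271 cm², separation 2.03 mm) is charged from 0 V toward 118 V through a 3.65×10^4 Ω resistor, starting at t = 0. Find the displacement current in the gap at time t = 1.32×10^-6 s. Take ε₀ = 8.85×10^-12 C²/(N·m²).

C = ε₀A/d = (8.85×10^-12)(0.0271)/(2.03×10^-3) = 1.181×10^-10 F and τ = RC = 4.311×10^-6 s. I_d in the gap equals the RC charging current.
I_d(t) = (V₀/R) e^(−t/τ) = 3.233×10^-3 · e^(−0.3062) = 2.38×10^-3 A.

2.38×10^-3 A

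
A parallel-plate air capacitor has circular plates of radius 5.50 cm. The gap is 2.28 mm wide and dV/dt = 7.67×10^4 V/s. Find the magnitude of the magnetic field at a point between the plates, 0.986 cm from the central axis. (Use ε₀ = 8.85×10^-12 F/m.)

I_d = C dV/dt with C = ε₀πR²/d = 3.689×10^-11 F, so I_d = (3.689×10^-11)(7.67×10^4) = 2.829×10^-6 A.
∮B·dl = μ₀ I_d,enc with I_d,enc = I_d r²/R² = 9.092×10^-8 A; so B = μ₀ I_d,enc/(2πr) = 1.84×10^-12 T.

1.84×10^-12 T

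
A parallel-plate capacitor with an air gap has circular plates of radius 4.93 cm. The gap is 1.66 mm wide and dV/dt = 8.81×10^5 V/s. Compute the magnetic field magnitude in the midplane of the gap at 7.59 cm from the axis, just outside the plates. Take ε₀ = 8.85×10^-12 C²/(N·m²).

With E = V/d, dE/dt = 5.307×10^8 V/(m·s) and πR² = 7.636×10^-3 m², giving I_d = ε₀ πR² dE/dt = 3.586×10^-5 A.
For r ≥ R the full I_d is enclosed: B = μ₀ I_d/(2πr) = (4π×10^-7)(3.586×10^-5)/(2π·0.0759) = 9.45×10^-11 T.

9.45×10^-11 T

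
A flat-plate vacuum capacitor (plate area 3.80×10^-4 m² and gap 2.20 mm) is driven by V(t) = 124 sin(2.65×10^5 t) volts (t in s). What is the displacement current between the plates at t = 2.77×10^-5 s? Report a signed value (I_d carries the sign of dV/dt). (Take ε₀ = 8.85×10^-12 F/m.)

dV/dt = (124)(2.65×10^5)·cos(7.3405) = 1.614×10^7 V/s.
I_d = C dV/dt with C = ε₀A/d = (8.85×10^-12)(3.80×10^-4)/(2.20×10^-3) = 1.529×10^-12 F, so I_d = (1.529×10^-12)(1.614×10^7) = 2.47×10^-5 A.

2.47×10^-5 A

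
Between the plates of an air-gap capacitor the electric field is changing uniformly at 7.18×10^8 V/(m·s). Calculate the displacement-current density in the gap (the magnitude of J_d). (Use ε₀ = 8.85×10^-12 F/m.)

J_d = ε₀ ∂E/∂t, so J_d = 6.35×10^-3 A/m².

6.35×10^-3 A/m²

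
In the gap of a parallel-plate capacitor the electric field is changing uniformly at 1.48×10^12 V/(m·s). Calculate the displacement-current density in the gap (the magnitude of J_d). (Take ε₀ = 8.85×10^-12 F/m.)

13.1 A/m²

J_d = ε₀ dE/dt = (8.85×10^-12)(1.48×10^12) = 13.1 A/m².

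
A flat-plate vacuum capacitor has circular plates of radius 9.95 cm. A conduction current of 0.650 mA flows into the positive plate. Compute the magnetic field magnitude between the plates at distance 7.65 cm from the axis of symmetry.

By continuity the displacement current in the gap matches the conduction current: I_d = 6.50×10^-4 A.
∮B·dl = μ₀ I_d,enc with I_d,enc = I_d r²/R² = 3.842×10^-4 A; so B = μ₀ I_d,enc/(2πr) = 1.00×10^-9 T.

1.00×10^-9 T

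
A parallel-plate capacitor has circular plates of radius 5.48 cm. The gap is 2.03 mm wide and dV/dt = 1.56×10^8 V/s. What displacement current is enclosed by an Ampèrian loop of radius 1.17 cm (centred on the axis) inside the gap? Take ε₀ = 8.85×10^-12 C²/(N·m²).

dE/dt = (dV/dt)/d = 7.685×10^10 V/(m·s); I_d = ε₀(πR²)(dE/dt) = (8.85×10^-12)(9.434×10^-3)(7.685×10^10) = 6.416×10^-3 A.
Through an area πr² the displacement current is I_d·(πr²/πR²) = I_d (r/R)² = 2.92×10^-4 A.

2.92×10^-4 A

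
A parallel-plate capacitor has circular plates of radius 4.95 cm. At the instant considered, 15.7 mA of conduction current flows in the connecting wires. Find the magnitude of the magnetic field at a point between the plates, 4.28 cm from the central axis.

By continuity the displacement current in the gap matches the conduction current: I_d = 0.0157 A.
An Ampèrian loop of radius r encloses a fraction (r/R)² of I_d. Then B·2πr = μ₀ I_d (r/R)², giving B = μ₀ I_d r/(2πR²) = 5.48×10^-8 T.

5.48×10^-8 T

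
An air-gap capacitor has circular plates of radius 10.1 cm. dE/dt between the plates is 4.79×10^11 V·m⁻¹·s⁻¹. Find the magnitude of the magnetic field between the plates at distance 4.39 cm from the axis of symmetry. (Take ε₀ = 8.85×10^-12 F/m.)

Total displacement current: I_d = ε₀(πR²)(dE/dt) = (8.85×10^-12)(0.03205)(4.79×10^11) = 0.1359 A.
An Ampèrian loop of radius r encloses a fraction (r/R)² of I_d. Then B·2πr = μ₀ I_d (r/R)², giving B = μ₀ I_d r/(2πR²) = 1.17×10^-7 T.

1.17×10^-7 T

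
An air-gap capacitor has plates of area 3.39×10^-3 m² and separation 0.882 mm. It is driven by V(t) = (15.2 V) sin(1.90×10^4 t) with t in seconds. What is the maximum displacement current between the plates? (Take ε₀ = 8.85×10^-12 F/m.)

The displacement current equals the conduction current C dV/dt, which peaks at C V₀ ω.
With C = ε₀A/d = (8.85×10^-12)(3.39×10^-3)/(8.82×10^-4) = 3.402×10^-11 F and ω = 1.90×10^4 rad/s, I_d,max = (3.402×10^-11)(15.2)(1.90×10^4) = 9.82×10^-6 A.

9.82×10^-6 A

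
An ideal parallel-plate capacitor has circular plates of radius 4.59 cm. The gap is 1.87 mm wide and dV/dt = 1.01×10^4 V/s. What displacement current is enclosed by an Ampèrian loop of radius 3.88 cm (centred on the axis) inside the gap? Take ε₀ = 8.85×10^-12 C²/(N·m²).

I_d = C dV/dt with C = ε₀πR²/d = 3.133×10^-11 F, so I_d = (3.133×10^-11)(1.01×10^4) = 3.164×10^-7 A.
Through an area πr² the displacement current is I_d·(πr²/πR²) = I_d (r/R)² = 2.26×10^-7 A.

2.26×10^-7 A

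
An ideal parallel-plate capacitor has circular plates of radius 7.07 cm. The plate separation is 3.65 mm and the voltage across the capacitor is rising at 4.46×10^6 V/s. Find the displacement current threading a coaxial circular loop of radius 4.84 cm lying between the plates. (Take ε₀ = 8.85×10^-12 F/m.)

I_d = C dV/dt with C = ε₀πR²/d = 3.807×10^-11 F, so I_d = (3.807×10^-11)(4.46×10^6) = 1.698×10^-4 A.
Since J_d is uniform, the enclosed fraction is (r/R)² = 0.4687, giving I_d,enc = 7.96×10^-5 A.

7.96×10^-5 A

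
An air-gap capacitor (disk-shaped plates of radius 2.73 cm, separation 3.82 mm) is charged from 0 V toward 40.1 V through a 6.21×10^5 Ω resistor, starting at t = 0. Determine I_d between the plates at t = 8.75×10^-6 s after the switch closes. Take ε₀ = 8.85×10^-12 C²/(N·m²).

C = ε₀A/d = (8.85×10^-12)(2.341×10^-3)/(3.82×10^-3) = 5.424×10^-12 F and τ = RC = 3.368×10^-6 s. I_d in the gap equals the RC charging current.
I_d(t) = (V₀/R) e^(−t/τ) = 6.457×10^-5 · e^(−2.598) = 4.81×10^-6 A.

4.81×10^-6 A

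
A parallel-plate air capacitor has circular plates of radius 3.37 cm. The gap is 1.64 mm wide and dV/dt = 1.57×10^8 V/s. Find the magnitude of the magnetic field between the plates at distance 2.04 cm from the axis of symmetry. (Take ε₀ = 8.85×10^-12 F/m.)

With E = V/d, dE/dt = 9.573×10^10 V/(m·s) and πR² = 3.568×10^-3 m², giving I_d = ε₀ πR² dE/dt = 3.023×10^-3 A.
An Ampèrian loop of radius r encloses a fraction (r/R)² of I_d. Then B·2πr = μ₀ I_d (r/R)², giving B = μ₀ I_d r/(2πR²) = 1.09×10^-8 T.

1.09×10^-8 T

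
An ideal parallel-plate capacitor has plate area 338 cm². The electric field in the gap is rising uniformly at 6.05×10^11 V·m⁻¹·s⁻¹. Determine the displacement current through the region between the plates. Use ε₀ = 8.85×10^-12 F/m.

0.181 A

The displacement current is ε₀ times dΦ_E/dt = ε₀ A dE/dt = (8.85×10^-12)(0.0338)(6.05×10^11) = 0.181 A.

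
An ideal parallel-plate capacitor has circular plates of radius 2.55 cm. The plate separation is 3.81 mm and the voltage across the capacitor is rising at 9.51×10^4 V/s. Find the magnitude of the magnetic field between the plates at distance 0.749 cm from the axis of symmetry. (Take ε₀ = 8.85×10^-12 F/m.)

1.04×10^-12 T

I_d = C dV/dt with C = ε₀πR²/d = 4.746×10^-12 F, so I_d = (4.746×10^-12)(9.51×10^4) = 4.513×10^-7 A.
An Ampèrian loop of radius r encloses a fraction (r/R)² of I_d. Then B·2πr = μ₀ I_d (r/R)², giving B = μ₀ I_d r/(2πR²) = 1.04×10^-12 T.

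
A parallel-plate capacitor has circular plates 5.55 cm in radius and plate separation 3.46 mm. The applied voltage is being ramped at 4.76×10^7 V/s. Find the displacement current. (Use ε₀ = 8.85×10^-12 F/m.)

1.18×10^-3 A

The displacement current equals the charging current C dV/dt. With C = ε₀A/d = (8.85×10^-12)(9.677×10^-3)/(3.46×10^-3) = 2.475×10^-11 F, I_d = (2.475×10^-11)(4.76×10^7) = 1.18×10^-3 A.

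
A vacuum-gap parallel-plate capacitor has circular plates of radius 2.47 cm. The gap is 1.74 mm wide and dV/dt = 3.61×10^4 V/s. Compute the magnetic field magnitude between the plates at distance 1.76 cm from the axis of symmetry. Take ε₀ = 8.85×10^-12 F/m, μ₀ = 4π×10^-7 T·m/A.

dE/dt = (dV/dt)/d = 2.075×10^7 V/(m·s); I_d = ε₀(πR²)(dE/dt) = (8.85×10^-12)(1.917×10^-3)(2.075×10^7) = 3.520×10^-7 A.
An Ampèrian loop of radius r encloses a fraction (r/R)² of I_d. Then B·2πr = μ₀ I_d (r/R)², giving B = μ₀ I_d r/(2πR²) = 2.03×10^-12 T.

2.03×10^-12 T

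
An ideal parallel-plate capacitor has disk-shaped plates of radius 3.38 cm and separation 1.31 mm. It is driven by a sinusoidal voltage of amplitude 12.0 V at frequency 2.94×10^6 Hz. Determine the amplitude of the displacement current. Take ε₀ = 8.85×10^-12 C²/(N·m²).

5.37×10^-3 A

The displacement current equals the conduction current C dV/dt, which peaks at C V₀ ω.
With C = ε₀A/d = (8.85×10^-12)(3.589×10^-3)/(1.31×10^-3) = 2.425×10^-11 F and ω = 2πf = 1.847×10^7 rad/s, I_d,max = (2.425×10^-11)(12.0)(1.847×10^7) = 5.37×10^-3 A.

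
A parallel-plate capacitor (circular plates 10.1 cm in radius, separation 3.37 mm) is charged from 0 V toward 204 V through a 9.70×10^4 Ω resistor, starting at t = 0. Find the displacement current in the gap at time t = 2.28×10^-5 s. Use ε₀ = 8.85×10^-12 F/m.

With C = ε₀A/d = (8.85×10^-12)(0.03205)/(3.37×10^-3) = 8.417×10^-11 F, the time constant is τ = RC = 8.164×10^-6 s, so t/τ = 2.793 and e^(−t/τ) = 0.06124.
I_d = I_cond = (V₀/R) e^(−t/τ) = (2.103×10^-3)(0.06124) = 1.29×10^-4 A.

1.29×10^-4 A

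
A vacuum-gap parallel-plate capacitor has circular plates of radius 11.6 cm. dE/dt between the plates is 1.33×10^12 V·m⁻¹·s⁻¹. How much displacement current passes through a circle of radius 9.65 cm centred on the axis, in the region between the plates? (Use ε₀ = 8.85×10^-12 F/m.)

Through the whole plate area (πR² = 0.04227 m²), I_d = ε₀ πR² dE/dt = 0.4975 A.
The field is uniform, so I_d,enc = I_d (r/R)² = (0.4975)(9.65/11.6)² = 0.344 A.

0.344 A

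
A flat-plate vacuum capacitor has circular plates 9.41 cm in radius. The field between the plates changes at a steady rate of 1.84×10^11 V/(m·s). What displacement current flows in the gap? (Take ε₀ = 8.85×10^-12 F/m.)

0.0453 A

I_d = ε₀ A (dE/dt) = (8.85×10^-12)(0.02782 m²)(1.84×10^11) = 0.0453 A.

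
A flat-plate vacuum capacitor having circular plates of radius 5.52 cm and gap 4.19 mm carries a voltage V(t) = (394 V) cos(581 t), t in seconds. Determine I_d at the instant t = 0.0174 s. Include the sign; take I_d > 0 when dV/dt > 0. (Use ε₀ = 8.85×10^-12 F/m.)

2.93×10^-6 A

dV/dt = (394)(581)·−sin(10.1094) = 1.448×10^5 V/s.
I_d = C dV/dt with C = ε₀A/d = (8.85×10^-12)(9.573×10^-3)/(4.19×10^-3) = 2.022×10^-11 F, so I_d = (2.022×10^-11)(1.448×10^5) = 2.93×10^-6 A.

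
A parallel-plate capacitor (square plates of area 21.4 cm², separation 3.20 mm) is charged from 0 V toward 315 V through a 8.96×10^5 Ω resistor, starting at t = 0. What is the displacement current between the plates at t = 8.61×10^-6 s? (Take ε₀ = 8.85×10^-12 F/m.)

6.93×10^-5 A

C = ε₀A/d = (8.85×10^-12)(2.14×10^-3)/(3.20×10^-3) = 5.918×10^-12 F and τ = RC = 5.303×10^-6 s. I_d in the gap equals the RC charging current.
I_d(t) = (V₀/R) e^(−t/τ) = 3.516×10^-4 · e^(−1.624) = 6.93×10^-5 A.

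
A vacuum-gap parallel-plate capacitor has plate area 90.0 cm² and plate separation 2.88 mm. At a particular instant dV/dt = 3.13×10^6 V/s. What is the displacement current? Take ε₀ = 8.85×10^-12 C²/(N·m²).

8.66×10^-5 A

E = V/d so dE/dt = (dV/dt)/d = 1.087×10^9 V/(m·s), and I_d = ε₀ A dE/dt = (8.85×10^-12)(9.00×10^-3)(1.087×10^9) = 8.66×10^-5 A.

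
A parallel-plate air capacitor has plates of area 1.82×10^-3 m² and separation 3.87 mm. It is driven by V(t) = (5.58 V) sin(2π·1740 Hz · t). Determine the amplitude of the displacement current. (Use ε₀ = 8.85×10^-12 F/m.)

C = ε₀A/d = (8.85×10^-12)(1.82×10^-3)/(3.87×10^-3) = 4.162×10^-12 F; ω = 2πf = 1.093×10^4 rad/s.
I_d = C dV/dt, so |I_d|_max = C V₀ ω = (4.162×10^-12)(5.58)(1.093×10^4) = 2.54×10^-7 A.

2.54×10^-7 A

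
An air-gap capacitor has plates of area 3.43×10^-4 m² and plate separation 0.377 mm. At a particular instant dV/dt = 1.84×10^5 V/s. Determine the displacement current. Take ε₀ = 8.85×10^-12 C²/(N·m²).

The field between the plates is E = V/d, so dE/dt = (1.84×10^5)/(3.77×10^-4 m) = 4.881×10^8 V/(m·s).
I_d = ε₀ A (dE/dt) = (8.85×10^-12)(3.43×10^-4)(4.881×10^8) = 1.48×10^-6 A.

1.48×10^-6 A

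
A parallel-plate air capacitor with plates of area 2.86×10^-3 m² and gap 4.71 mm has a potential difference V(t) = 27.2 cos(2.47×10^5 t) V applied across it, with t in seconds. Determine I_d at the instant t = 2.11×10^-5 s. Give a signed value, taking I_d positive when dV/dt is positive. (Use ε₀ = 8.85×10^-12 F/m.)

dV/dt = (27.2)(2.47×10^5)·−sin(5.2117) = 5.898×10^6 V/s.
I_d = C dV/dt with C = ε₀A/d = (8.85×10^-12)(2.86×10^-3)/(4.71×10^-3) = 5.374×10^-12 F, so I_d = (5.374×10^-12)(5.898×10^6) = 3.17×10^-5 A.

3.17×10^-5 A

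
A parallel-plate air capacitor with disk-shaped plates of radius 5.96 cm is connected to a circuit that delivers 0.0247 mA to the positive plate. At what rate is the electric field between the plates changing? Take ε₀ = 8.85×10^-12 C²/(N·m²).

The displacement current between the plates equals the conduction current, I_d = 0.0247 mA.
Then dE/dt = I_d/(ε₀A) = 2.50×10^8 V/(m·s).

2.50×10^8 V/(m·s)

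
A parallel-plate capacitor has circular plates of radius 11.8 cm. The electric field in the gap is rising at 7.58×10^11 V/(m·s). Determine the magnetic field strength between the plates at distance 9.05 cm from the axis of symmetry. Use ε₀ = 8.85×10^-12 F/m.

3.81×10^-7 T

Total displacement current: I_d = ε₀(πR²)(dE/dt) = (8.85×10^-12)(0.04374)(7.58×10^11) = 0.2934 A.
For r < R the Ampère–Maxwell law gives B(2πr) = μ₀ I_d (r²/R²), so B = μ₀ I_d r/(2πR²) = (4π×10^-7)(0.2934)(0.0905)/(2π·0.118²) = 3.81×10^-7 T.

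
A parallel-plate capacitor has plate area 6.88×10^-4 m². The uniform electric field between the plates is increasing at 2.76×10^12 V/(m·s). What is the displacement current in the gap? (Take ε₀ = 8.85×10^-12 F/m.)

0.0168 A

I_d = ε₀ A (dE/dt) = (8.85×10^-12)(6.88×10^-4 m²)(2.76×10^12) = 0.0168 A.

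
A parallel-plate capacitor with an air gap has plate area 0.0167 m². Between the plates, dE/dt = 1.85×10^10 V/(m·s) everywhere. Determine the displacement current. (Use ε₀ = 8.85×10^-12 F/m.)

2.73×10^-3 A

I_d = ε₀ A (dE/dt) = (8.85×10^-12)(0.0167 m²)(1.85×10^10) = 2.73×10^-3 A.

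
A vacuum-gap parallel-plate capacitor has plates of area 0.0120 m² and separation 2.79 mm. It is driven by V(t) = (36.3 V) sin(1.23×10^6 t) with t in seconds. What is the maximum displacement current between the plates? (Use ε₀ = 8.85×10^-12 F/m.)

1.70×10^-3 A

The displacement current equals the conduction current C dV/dt, which peaks at C V₀ ω.
With C = ε₀A/d = (8.85×10^-12)(0.0120)/(2.79×10^-3) = 3.806×10^-11 F and ω = 1.23×10^6 rad/s, I_d,max = (3.806×10^-11)(36.3)(1.23×10^6) = 1.70×10^-3 A.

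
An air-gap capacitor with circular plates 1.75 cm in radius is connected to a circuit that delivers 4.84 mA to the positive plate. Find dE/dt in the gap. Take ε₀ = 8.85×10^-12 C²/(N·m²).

By continuity, I_d in the gap equals the 4.84 mA flowing in the wire.
Then dE/dt = I_d/(ε₀A) = 5.68×10^11 V/(m·s).

5.68×10^11 V/(m·s)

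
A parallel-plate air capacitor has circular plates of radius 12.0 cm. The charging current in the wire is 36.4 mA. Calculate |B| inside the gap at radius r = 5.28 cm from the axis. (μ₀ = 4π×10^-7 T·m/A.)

By continuity the displacement current in the gap matches the conduction current: I_d = 0.0364 A.
For r < R the Ampère–Maxwell law gives B(2πr) = μ₀ I_d (r²/R²), so B = μ₀ I_d r/(2πR²) = (4π×10^-7)(0.0364)(0.0528)/(2π·0.120²) = 2.67×10^-8 T.

2.67×10^-8 T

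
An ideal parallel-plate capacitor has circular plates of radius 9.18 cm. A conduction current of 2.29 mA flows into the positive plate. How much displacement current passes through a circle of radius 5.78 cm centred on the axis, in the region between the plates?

9.08×10^-4 A

By continuity the displacement current in the gap matches the conduction current: I_d = 2.29×10^-3 A.
The field is uniform, so I_d,enc = I_d (r/R)² = (2.29×10^-3)(5.78/9.18)² = 9.08×10^-4 A.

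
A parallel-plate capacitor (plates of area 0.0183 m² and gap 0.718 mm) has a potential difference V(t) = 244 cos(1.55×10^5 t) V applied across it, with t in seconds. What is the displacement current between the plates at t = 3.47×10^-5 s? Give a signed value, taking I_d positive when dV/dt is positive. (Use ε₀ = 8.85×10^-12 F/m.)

dE/dt = (V₀ω/d)·−sin(ωt) with ωt = 5.3785 rad: (244)(1.55×10^5)(0.7862)/(7.18×10^-4) = 4.141×10^10 V/(m·s).
I_d = ε₀ A dE/dt = (8.85×10^-12)(0.0183)(4.141×10^10) = 6.71×10^-3 A.

6.71×10^-3 A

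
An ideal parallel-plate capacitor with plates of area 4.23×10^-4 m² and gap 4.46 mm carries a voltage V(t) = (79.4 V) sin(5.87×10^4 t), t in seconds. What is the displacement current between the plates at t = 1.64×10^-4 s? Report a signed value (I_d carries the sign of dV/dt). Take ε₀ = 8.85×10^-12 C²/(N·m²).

-3.83×10^-6 A

dE/dt = (V₀ω/d)·cos(ωt) with ωt = 9.6268 rad: (79.4)(5.87×10^4)(-0.9797)/(4.46×10^-3) = -1.024×10^9 V/(m·s).
I_d = ε₀ A dE/dt = (8.85×10^-12)(4.23×10^-4)(-1.024×10^9) = -3.83×10^-6 A.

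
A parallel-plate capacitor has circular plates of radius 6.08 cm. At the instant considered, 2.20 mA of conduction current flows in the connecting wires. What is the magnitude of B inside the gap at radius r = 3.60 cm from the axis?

No conduction current crosses the gap, so I_d there equals the 2.20×10^-3 A in the leads.
An Ampèrian loop of radius r encloses a fraction (r/R)² of I_d. Then B·2πr = μ₀ I_d (r/R)², giving B = μ₀ I_d r/(2πR²) = 4.28×10^-9 T.

4.28×10^-9 T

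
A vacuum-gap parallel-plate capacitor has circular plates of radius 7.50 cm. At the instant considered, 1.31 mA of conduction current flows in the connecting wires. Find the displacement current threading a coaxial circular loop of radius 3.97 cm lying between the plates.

3.67×10^-4 A

By continuity the displacement current in the gap matches the conduction current: I_d = 1.31×10^-3 A.
Since J_d is uniform, the enclosed fraction is (r/R)² = 0.2802, giving I_d,enc = 3.67×10^-4 A.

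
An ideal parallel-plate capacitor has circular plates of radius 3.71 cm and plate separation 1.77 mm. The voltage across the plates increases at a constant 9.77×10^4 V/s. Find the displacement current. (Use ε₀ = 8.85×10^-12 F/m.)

2.11×10^-6 A

The displacement current equals the charging current C dV/dt. With C = ε₀A/d = (8.85×10^-12)(4.324×10^-3)/(1.77×10^-3) = 2.162×10^-11 F, I_d = (2.162×10^-11)(9.77×10^4) = 2.11×10^-6 A.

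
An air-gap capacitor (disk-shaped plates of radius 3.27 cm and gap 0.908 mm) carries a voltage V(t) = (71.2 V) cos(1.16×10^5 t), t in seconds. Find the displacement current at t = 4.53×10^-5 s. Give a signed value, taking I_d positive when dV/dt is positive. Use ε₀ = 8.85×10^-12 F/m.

2.32×10^-4 A

dE/dt = (V₀ω/d)·−sin(ωt) with ωt = 5.2548 rad: (71.2)(1.16×10^5)(0.8565)/(9.08×10^-4) = 7.791×10^9 V/(m·s).
I_d = ε₀ A dE/dt = (8.85×10^-12)(3.359×10^-3)(7.791×10^9) = 2.32×10^-4 A.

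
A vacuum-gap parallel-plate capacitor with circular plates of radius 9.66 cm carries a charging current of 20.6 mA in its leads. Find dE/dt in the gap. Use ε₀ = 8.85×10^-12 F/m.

7.94×10^10 V/(m·s)

The displacement current between the plates equals the conduction current, I_d = 20.6 mA.
Inverting I_d = ε₀ A dE/dt gives dE/dt = 0.0206 / (8.85×10^-12 · 0.02932) = 7.94×10^10 V/(m·s).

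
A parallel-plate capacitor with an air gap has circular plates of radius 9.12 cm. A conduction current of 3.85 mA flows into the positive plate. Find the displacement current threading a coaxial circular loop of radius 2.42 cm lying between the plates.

No conduction current crosses the gap, so I_d there equals the 3.85×10^-3 A in the leads.
Since J_d is uniform, the enclosed fraction is (r/R)² = 0.07041, giving I_d,enc = 2.71×10^-4 A.

2.71×10^-4 A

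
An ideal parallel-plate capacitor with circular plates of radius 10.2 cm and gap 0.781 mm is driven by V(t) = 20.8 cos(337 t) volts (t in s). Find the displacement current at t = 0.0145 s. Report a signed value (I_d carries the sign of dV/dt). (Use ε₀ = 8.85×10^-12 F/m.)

C = ε₀A/d = (8.85×10^-12)(0.03269)/(7.81×10^-4) = 3.704×10^-10 F. dV/dt = V₀ω·−sin(ωt); at ωt = 4.8865 rad this factor is 0.9849.
I_d = C dV/dt = (3.704×10^-10)(20.8)(337)(0.9849) = 2.56×10^-6 A.

2.56×10^-6 A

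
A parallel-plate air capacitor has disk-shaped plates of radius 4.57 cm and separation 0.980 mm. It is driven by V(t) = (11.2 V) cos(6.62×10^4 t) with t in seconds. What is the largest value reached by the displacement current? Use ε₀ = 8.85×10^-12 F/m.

The displacement current equals the conduction current C dV/dt, which peaks at C V₀ ω.
With C = ε₀A/d = (8.85×10^-12)(6.561×10^-3)/(9.80×10^-4) = 5.925×10^-11 F and ω = 6.62×10^4 rad/s, I_d,max = (5.925×10^-11)(11.2)(6.62×10^4) = 4.39×10^-5 A.

4.39×10^-5 A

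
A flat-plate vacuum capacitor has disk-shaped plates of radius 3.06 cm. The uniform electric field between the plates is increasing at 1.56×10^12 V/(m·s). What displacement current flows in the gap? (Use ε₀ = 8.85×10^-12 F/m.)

0.0406 A

With a uniform field, Φ_E = EA, so I_d = ε₀ A dE/dt = 0.0406 A.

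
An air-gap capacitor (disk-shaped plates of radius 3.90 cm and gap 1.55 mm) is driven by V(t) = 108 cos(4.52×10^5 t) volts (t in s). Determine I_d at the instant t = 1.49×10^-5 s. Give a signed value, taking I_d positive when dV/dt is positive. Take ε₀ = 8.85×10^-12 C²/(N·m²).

dE/dt = (V₀ω/d)·−sin(ωt) with ωt = 6.7348 rad: (108)(4.52×10^5)(-0.4364)/(1.55×10^-3) = -1.374×10^10 V/(m·s).
I_d = ε₀ A dE/dt = (8.85×10^-12)(4.778×10^-3)(-1.374×10^10) = -5.81×10^-4 A.

-5.81×10^-4 A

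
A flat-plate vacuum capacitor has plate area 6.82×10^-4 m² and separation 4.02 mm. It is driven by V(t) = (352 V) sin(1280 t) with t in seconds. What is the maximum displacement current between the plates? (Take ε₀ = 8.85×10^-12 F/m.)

C = ε₀A/d = (8.85×10^-12)(6.82×10^-4)/(4.02×10^-3) = 1.501×10^-12 F; ω = 1280 rad/s.
I_d = C dV/dt, so |I_d|_max = C V₀ ω = (1.501×10^-12)(352)(1280) = 6.76×10^-7 A.

6.76×10^-7 A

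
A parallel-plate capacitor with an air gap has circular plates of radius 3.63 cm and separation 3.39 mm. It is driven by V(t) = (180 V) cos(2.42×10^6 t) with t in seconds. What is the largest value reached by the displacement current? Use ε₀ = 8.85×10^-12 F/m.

4.71×10^-3 A

(dE/dt)_max = V₀ω/d = 1.285×10^11 V/(m·s); ω = 2.42×10^6 rad/s.
I_d,max = ε₀ A (dE/dt)_max = (8.85×10^-12)(4.140×10^-3)(1.285×10^11) = 4.71×10^-3 A.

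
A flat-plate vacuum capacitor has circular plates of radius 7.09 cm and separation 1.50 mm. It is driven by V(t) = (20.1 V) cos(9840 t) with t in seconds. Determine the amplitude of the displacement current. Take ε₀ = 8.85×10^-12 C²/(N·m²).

(dE/dt)_max = V₀ω/d = 1.319×10^8 V/(m·s); ω = 9840 rad/s.
I_d,max = ε₀ A (dE/dt)_max = (8.85×10^-12)(0.01579)(1.319×10^8) = 1.84×10^-5 A.

1.84×10^-5 A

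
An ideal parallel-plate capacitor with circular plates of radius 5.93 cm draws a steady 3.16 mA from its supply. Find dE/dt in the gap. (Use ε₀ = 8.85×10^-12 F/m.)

3.23×10^10 V/(m·s)

By continuity, I_d in the gap equals the 3.16 mA flowing in the wire.
Inverting I_d = ε₀ A dE/dt gives dE/dt = 3.16×10^-3 / (8.85×10^-12 · 0.01105) = 3.23×10^10 V/(m·s).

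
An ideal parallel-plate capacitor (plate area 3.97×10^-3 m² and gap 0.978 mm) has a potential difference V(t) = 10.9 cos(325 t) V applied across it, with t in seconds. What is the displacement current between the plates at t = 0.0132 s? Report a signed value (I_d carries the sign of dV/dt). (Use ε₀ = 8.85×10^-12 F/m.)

C = ε₀A/d = (8.85×10^-12)(3.97×10^-3)/(9.78×10^-4) = 3.592×10^-11 F. dV/dt = V₀ω·−sin(ωt); at ωt = 4.29 rad this factor is 0.9121.
I_d = C dV/dt = (3.592×10^-11)(10.9)(325)(0.9121) = 1.16×10^-7 A.

1.16×10^-7 A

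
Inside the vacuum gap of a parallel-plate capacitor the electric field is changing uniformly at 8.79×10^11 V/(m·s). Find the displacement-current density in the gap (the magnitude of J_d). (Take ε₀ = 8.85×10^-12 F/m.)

J_d = ε₀ ∂E/∂t, so J_d = 7.78 A/m².

7.78 A/m²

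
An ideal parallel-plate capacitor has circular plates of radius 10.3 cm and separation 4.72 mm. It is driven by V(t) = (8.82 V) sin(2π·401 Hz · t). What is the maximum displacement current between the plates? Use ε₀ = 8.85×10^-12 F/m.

1.39×10^-6 A

The displacement current equals the conduction current C dV/dt, which peaks at C V₀ ω.
With C = ε₀A/d = (8.85×10^-12)(0.03333)/(4.72×10^-3) = 6.249×10^-11 F and ω = 2πf = 2520 rad/s, I_d,max = (6.249×10^-11)(8.82)(2520) = 1.39×10^-6 A.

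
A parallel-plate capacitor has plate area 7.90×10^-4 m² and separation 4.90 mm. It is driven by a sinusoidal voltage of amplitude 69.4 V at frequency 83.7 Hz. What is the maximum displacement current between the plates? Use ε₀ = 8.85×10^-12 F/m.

C = ε₀A/d = (8.85×10^-12)(7.90×10^-4)/(4.90×10^-3) = 1.427×10^-12 F; ω = 2πf = 525.9 rad/s.
I_d = C dV/dt, so |I_d|_max = C V₀ ω = (1.427×10^-12)(69.4)(525.9) = 5.21×10^-8 A.

5.21×10^-8 A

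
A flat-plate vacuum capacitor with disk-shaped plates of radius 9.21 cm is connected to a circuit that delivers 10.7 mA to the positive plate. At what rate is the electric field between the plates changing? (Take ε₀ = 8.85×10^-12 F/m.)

4.54×10^10 V/(m·s)

The displacement current between the plates equals the conduction current, I_d = 10.7 mA.
Inverting I_d = ε₀ A dE/dt gives dE/dt = 0.0107 / (8.85×10^-12 · 0.02665) = 4.54×10^10 V/(m·s).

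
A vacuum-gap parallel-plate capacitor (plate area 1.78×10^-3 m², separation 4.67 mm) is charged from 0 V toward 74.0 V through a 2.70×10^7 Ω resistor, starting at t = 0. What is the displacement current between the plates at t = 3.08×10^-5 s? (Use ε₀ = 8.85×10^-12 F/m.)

With C = ε₀A/d = (8.85×10^-12)(1.78×10^-3)/(4.67×10^-3) = 3.373×10^-12 F, the time constant is τ = RC = 9.107×10^-5 s, so t/τ = 0.3382 and e^(−t/τ) = 0.7131.
I_d = I_cond = (V₀/R) e^(−t/τ) = (2.741×10^-6)(0.7131) = 1.95×10^-6 A.

1.95×10^-6 A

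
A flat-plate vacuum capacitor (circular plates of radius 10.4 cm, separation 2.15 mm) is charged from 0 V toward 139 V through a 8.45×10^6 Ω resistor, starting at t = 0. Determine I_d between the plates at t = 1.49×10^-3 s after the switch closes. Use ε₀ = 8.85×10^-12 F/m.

4.66×10^-6 A

C = ε₀A/d = (8.85×10^-12)(0.03398)/(2.15×10^-3) = 1.399×10^-10 F and τ = RC = 1.182×10^-3 s. I_d in the gap equals the RC charging current.
I_d(t) = (V₀/R) e^(−t/τ) = 1.645×10^-5 · e^(−1.261) = 4.66×10^-6 A.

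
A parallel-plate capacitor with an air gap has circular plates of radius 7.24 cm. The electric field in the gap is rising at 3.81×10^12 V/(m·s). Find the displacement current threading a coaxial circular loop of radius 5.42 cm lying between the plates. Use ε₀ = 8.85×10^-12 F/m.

0.311 A

I_d = ε₀ dΦ_E/dt = ε₀ πR² (dE/dt) = (8.85×10^-12)(0.01647)(3.81×10^12) = 0.5553 A through the full plate area.
Since J_d is uniform, the enclosed fraction is (r/R)² = 0.5604, giving I_d,enc = 0.311 A.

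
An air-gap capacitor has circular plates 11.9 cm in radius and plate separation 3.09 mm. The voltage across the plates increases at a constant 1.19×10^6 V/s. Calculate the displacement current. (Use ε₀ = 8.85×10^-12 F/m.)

E = V/d so dE/dt = (dV/dt)/d = 3.851×10^8 V/(m·s), and I_d = ε₀ A dE/dt = (8.85×10^-12)(0.04449)(3.851×10^8) = 1.52×10^-4 A.

1.52×10^-4 A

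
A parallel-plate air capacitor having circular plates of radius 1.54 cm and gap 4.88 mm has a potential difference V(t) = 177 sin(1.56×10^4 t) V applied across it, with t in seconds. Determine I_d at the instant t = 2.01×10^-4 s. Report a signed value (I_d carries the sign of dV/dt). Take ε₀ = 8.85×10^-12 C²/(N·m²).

dV/dt = (177)(1.56×10^4)·cos(3.1356) = -2.761×10^6 V/s.
I_d = C dV/dt with C = ε₀A/d = (8.85×10^-12)(7.451×10^-4)/(4.88×10^-3) = 1.351×10^-12 F, so I_d = (1.351×10^-12)(-2.761×10^6) = -3.73×10^-6 A.

-3.73×10^-6 A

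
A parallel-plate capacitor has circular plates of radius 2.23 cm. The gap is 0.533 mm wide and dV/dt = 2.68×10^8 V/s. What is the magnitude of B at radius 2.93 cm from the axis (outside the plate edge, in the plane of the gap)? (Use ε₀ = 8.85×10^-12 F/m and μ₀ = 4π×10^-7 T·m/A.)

I_d = C dV/dt with C = ε₀πR²/d = 2.594×10^-11 F, so I_d = (2.594×10^-11)(2.68×10^8) = 6.952×10^-3 A.
With r > R the enclosed displacement current is the full I_d; B = μ₀ I_d / (2πr) = 4.75×10^-8 T.

4.75×10^-8 T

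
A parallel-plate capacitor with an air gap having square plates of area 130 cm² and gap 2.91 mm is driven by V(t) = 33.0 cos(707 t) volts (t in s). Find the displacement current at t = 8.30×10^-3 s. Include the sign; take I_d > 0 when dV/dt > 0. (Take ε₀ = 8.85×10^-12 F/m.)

dV/dt = (33.0)(707)·−sin(5.8681) = 9409 V/s.
I_d = C dV/dt with C = ε₀A/d = (8.85×10^-12)(0.0130)/(2.91×10^-3) = 3.954×10^-11 F, so I_d = (3.954×10^-11)(9409) = 3.72×10^-7 A.

3.72×10^-7 A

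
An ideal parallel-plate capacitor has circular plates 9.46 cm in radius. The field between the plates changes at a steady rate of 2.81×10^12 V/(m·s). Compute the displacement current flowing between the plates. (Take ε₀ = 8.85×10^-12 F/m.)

0.699 A

I_d = ε₀ A (dE/dt) = (8.85×10^-12)(0.02811 m²)(2.81×10^12) = 0.699 A.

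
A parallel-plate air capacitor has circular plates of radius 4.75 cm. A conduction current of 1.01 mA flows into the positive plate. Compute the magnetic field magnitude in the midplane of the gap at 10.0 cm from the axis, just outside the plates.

No conduction current crosses the gap, so I_d there equals the 1.01×10^-3 A in the leads.
Outside the plates the loop encloses all of I_d, so B·2πr = μ₀ I_d and B = 2.02×10^-9 T.

2.02×10^-9 T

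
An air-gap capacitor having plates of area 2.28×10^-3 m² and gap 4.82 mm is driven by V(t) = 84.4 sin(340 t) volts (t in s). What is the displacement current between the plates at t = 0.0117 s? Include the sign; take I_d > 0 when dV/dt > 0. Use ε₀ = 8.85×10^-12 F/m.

C = ε₀A/d = (8.85×10^-12)(2.28×10^-3)/(4.82×10^-3) = 4.186×10^-12 F. dV/dt = V₀ω·cos(ωt); at ωt = 3.978 rad this factor is -0.6701.
I_d = C dV/dt = (4.186×10^-12)(84.4)(340)(-0.6701) = -8.05×10^-8 A.

-8.05×10^-8 A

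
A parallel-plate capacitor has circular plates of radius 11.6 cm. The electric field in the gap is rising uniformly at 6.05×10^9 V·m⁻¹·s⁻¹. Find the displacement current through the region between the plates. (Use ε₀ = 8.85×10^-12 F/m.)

2.26×10^-3 A

With a uniform field, Φ_E = EA, so I_d = ε₀ A dE/dt = 2.26×10^-3 A.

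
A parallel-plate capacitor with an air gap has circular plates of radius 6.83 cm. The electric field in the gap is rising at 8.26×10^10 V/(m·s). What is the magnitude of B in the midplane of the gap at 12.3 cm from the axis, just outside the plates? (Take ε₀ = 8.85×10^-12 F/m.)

1.74×10^-8 T

Through the whole plate area (πR² = 0.01466 m²), I_d = ε₀ πR² dE/dt = 0.01072 A.
With r > R the enclosed displacement current is the full I_d; B = μ₀ I_d / (2πr) = 1.74×10^-8 T.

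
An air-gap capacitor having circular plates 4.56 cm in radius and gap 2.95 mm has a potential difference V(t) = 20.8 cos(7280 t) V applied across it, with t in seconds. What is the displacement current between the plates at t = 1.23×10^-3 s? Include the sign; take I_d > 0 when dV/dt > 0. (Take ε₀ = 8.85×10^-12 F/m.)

dE/dt = (V₀ω/d)·−sin(ωt) with ωt = 8.9544 rad: (20.8)(7280)(-0.4532)/(2.95×10^-3) = -2.326×10^7 V/(m·s).
I_d = ε₀ A dE/dt = (8.85×10^-12)(6.533×10^-3)(-2.326×10^7) = -1.34×10^-6 A.

-1.34×10^-6 A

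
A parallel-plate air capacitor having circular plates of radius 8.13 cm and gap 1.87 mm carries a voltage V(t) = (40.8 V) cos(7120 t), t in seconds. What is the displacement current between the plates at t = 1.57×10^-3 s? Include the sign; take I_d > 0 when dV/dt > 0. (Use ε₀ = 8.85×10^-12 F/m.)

C = ε₀A/d = (8.85×10^-12)(0.02076)/(1.87×10^-3) = 9.825×10^-11 F. dV/dt = V₀ω·−sin(ωt); at ωt = 11.1784 rad this factor is 0.9833.
I_d = C dV/dt = (9.825×10^-11)(40.8)(7120)(0.9833) = 2.81×10^-5 A.

2.81×10^-5 A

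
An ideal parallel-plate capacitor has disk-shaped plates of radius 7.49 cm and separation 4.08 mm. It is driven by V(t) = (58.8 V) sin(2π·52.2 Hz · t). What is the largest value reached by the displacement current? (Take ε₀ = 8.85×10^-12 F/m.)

C = ε₀A/d = (8.85×10^-12)(0.01762)/(4.08×10^-3) = 3.822×10^-11 F; ω = 2πf = 328.0 rad/s.
I_d = C dV/dt, so |I_d|_max = C V₀ ω = (3.822×10^-11)(58.8)(328.0) = 7.37×10^-7 A.

7.37×10^-7 A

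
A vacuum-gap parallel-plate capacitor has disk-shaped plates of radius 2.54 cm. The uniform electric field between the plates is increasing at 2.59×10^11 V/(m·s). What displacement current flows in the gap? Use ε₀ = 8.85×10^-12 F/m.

With a uniform field, Φ_E = EA, so I_d = ε₀ A dE/dt = 4.65×10^-3 A.

4.65×10^-3 A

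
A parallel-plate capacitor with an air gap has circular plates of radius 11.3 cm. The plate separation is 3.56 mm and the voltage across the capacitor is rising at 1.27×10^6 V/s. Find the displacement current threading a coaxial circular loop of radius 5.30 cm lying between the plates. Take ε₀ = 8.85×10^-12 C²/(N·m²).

With E = V/d, dE/dt = 3.567×10^8 V/(m·s) and πR² = 0.04011 m², giving I_d = ε₀ πR² dE/dt = 1.266×10^-4 A.
Through an area πr² the displacement current is I_d·(πr²/πR²) = I_d (r/R)² = 2.79×10^-5 A.

2.79×10^-5 A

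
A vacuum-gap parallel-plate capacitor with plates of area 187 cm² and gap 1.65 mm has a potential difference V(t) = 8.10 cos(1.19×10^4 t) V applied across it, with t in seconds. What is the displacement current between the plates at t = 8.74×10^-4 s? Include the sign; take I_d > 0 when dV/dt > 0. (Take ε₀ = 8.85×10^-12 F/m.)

8.01×10^-6 A

dV/dt = (8.10)(1.19×10^4)·−sin(10.4006) = 7.983×10^4 V/s.
I_d = C dV/dt with C = ε₀A/d = (8.85×10^-12)(0.0187)/(1.65×10^-3) = 1.003×10^-10 F, so I_d = (1.003×10^-10)(7.983×10^4) = 8.01×10^-6 A.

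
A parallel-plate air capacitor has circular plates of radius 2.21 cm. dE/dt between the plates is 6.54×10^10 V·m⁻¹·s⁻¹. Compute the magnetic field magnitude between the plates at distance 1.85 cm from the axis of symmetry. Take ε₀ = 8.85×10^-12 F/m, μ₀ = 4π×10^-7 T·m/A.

Total displacement current: I_d = ε₀(πR²)(dE/dt) = (8.85×10^-12)(1.534×10^-3)(6.54×10^10) = 8.879×10^-4 A.
∮B·dl = μ₀ I_d,enc with I_d,enc = I_d r²/R² = 6.222×10^-4 A; so B = μ₀ I_d,enc/(2πr) = 6.73×10^-9 T.

6.73×10^-9 T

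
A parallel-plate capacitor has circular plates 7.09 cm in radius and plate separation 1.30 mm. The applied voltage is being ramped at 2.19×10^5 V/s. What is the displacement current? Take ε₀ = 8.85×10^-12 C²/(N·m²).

C = ε₀A/d = (8.85×10^-12)(0.01579)/(1.30×10^-3) = 1.075×10^-10 F.
I_d = C dV/dt = (1.075×10^-10)(2.19×10^5) = 2.35×10^-5 A.

2.35×10^-5 A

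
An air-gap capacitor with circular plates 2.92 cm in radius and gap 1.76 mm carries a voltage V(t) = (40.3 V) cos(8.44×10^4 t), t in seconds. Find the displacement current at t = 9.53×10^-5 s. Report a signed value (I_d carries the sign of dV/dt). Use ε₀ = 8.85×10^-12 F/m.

-4.50×10^-5 A

dV/dt = (40.3)(8.44×10^4)·−sin(8.04332) = -3.341×10^6 V/s.
I_d = C dV/dt with C = ε₀A/d = (8.85×10^-12)(2.679×10^-3)/(1.76×10^-3) = 1.347×10^-11 F, so I_d = (1.347×10^-11)(-3.341×10^6) = -4.50×10^-5 A.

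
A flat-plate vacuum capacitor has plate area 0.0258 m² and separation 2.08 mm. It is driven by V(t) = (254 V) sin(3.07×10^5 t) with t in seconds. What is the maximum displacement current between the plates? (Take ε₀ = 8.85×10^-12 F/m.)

C = ε₀A/d = (8.85×10^-12)(0.0258)/(2.08×10^-3) = 1.098×10^-10 F; ω = 3.07×10^5 rad/s.
I_d = C dV/dt, so |I_d|_max = C V₀ ω = (1.098×10^-10)(254)(3.07×10^5) = 8.56×10^-3 A.

8.56×10^-3 A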